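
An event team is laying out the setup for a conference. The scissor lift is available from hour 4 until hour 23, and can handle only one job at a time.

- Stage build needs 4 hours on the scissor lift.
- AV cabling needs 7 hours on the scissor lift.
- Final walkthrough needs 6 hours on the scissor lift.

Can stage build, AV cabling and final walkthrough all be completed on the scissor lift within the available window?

The scissor lift window is 23 − 4 = 19 hours.
Running back to back, the jobs need 4 + 7 + 6 = 17 hours on the scissor lift.
Since 17 ≤ 19, they fit within the window.

Yes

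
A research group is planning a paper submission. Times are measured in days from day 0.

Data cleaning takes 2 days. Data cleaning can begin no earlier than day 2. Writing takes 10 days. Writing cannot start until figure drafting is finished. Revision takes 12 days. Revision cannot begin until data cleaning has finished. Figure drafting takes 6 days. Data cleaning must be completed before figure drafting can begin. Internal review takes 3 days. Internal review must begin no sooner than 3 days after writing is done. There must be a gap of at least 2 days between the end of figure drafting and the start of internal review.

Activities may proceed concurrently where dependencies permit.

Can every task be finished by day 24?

No

Data cleaning waits on its own release at day 2, so it starts at day 2 and finishes at 2 + 2 = day 4.
Revision cannot begin until data cleaning (finishes day 4). It runs from day 4 to 4 + 12 = day 16.
After data cleaning (finishes day 4), figure drafting can start at day 4 and finishes at day 10.
After figure drafting (finishes day 10), writing can start at day 10 and finishes at day 20.
Internal review needs all of writing (finishes day 20, plus 3-day gap → day 23); figure drafting (finishes day 10, plus 2-day gap → day 12). That puts its earliest start at day 23; it finishes at 23 + 3 = day 26.
The earliest everything can be done is day 26, which is after the deadline of 24, so it is not possible.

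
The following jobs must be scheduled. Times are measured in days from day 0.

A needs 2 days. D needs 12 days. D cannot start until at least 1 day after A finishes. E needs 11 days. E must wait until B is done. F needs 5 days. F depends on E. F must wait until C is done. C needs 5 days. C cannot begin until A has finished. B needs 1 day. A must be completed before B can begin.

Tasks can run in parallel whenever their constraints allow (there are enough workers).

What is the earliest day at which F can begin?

14

Nothing blocks A, so it runs from day 0 to day 2.
After A (finishes day 2), C can start at day 2 and finishes at day 7.
B cannot begin until A (finishes day 2). It runs from day 2 to 2 + 1 = day 3.
E waits on B (finishes day 3), so it starts at day 3 and finishes at 3 + 11 = day 14.
F waits on E (finishes day 14); C (finishes day 7). The latest of these is day 14, which is the earliest F can start.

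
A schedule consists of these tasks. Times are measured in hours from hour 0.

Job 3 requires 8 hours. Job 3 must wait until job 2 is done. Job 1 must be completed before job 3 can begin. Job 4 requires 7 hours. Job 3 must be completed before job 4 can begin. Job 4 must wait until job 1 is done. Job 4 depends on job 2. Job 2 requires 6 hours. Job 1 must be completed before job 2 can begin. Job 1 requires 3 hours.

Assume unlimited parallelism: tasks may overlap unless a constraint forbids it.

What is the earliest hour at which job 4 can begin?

17

Nothing blocks job 1, so it runs from hour 0 to hour 3.
After job 1 (finishes hour 3), job 2 can start at hour 3 and finishes at hour 9.
Job 3 needs all of job 2 (finishes hour 9); job 1 (finishes hour 3). That puts its earliest start at hour 9; it finishes at 9 + 8 = hour 17.
Job 4 waits on job 3 (finishes hour 17); job 1 (finishes hour 3); job 2 (finishes hour 9). The latest of these is hour 17, which is the earliest job 4 can start.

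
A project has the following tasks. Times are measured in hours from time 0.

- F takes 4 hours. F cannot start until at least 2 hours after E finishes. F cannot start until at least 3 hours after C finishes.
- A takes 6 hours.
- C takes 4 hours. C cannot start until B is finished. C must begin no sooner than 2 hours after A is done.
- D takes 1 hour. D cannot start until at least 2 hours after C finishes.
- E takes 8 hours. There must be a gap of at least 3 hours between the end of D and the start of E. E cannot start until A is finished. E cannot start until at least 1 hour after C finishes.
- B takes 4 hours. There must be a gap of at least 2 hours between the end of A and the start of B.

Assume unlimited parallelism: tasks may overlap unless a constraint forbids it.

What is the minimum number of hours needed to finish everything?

36

A can start immediately at hour 0; it finishes at hour 6.
B cannot begin until A (finishes hour 6, plus 2-hour gap → hour 8). It runs from hour 8 to 8 + 4 = hour 12.
C has to wait for B (finishes hour 12); A (finishes hour 6, plus 2-hour gap → hour 8). The latest of these is hour 12, so C runs hour 12 to 12 + 4 = hour 16.
After C (finishes hour 16, plus 2-hour gap → hour 18), D can start at hour 18 and finishes at hour 19.
E needs all of D (finishes hour 19, plus 3-hour gap → hour 22); A (finishes hour 6); C (finishes hour 16, plus 1-hour gap → hour 17). That puts its earliest start at hour 22; it finishes at 22 + 8 = hour 30.
F needs all of E (finishes hour 30, plus 2-hour gap → hour 32); C (finishes hour 16, plus 3-hour gap → hour 19). That puts its earliest start at hour 32; it finishes at 32 + 4 = hour 36.
All tasks are finished once the last one completes. Finish times: A at 6, B at 12, C at 16, D at 19, E at 30, F at 36. The latest is hour 36.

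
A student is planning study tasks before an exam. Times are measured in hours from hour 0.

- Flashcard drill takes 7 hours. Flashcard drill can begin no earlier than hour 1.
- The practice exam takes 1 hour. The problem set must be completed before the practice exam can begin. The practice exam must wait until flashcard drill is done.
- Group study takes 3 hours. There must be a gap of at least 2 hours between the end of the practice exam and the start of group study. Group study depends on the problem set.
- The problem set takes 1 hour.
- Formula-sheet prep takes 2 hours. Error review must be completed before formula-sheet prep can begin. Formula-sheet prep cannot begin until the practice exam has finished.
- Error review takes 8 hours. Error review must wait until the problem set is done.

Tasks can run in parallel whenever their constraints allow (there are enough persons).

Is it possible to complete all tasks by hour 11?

Flashcard drill cannot begin until its own release at hour 1. It runs from hour 1 to 1 + 7 = hour 8.
The problem set has no prerequisites, so it starts at hour 0 and finishes at hour 1.
Error review cannot begin until the problem set (finishes hour 1). It runs from hour 1 to 1 + 8 = hour 9.
The practice exam cannot start until the problem set (finishes hour 1); flashcard drill (finishes hour 8). The controlling bound is hour 8, so the practice exam finishes at 8 + 1 = hour 9.
Formula-sheet prep has to wait for error review (finishes hour 9); the practice exam (finishes hour 9). The latest of these is hour 9, so formula-sheet prep runs hour 9 to 9 + 2 = hour 11.
Group study needs all of the practice exam (finishes hour 9, plus 2-hour gap → hour 11); the problem set (finishes hour 1). That puts its earliest start at hour 11; it finishes at 11 + 3 = hour 14.
The earliest everything can be done is hour 14, which is after the deadline of 11, so it is not possible.

No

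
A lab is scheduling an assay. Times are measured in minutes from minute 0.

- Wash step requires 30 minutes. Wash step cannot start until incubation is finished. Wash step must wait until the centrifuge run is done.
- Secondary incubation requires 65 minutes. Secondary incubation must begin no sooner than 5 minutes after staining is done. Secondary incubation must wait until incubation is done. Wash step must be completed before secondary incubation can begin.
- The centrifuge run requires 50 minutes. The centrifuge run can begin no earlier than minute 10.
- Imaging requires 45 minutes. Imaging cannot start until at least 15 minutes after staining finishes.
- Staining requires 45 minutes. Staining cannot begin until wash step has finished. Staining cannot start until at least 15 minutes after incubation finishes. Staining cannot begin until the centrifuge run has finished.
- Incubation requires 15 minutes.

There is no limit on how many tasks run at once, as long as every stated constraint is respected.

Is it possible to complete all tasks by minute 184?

No

After its own release at minute 10, the centrifuge run can start at minute 10 and finishes at minute 60.
Nothing blocks incubation, so it runs from minute 0 to minute 15.
Wash step needs all of incubation (finishes minute 15); the centrifuge run (finishes minute 60). That puts its earliest start at minute 60; it finishes at 60 + 30 = minute 90.
Staining needs all of wash step (finishes minute 90); incubation (finishes minute 15, plus 15-minute gap → minute 30); the centrifuge run (finishes minute 60). That puts its earliest start at minute 90; it finishes at 90 + 45 = minute 135.
Imaging waits on staining (finishes minute 135, plus 15-minute gap → minute 150), so it starts at minute 150 and finishes at 150 + 45 = minute 195.
Secondary incubation has to wait for staining (finishes minute 135, plus 5-minute gap → minute 140); incubation (finishes minute 15); wash step (finishes minute 90). The latest of these is minute 140, so secondary incubation runs minute 140 to 140 + 65 = minute 205.
The earliest everything can be done is minute 205, which is after the deadline of 184, so it is not possible.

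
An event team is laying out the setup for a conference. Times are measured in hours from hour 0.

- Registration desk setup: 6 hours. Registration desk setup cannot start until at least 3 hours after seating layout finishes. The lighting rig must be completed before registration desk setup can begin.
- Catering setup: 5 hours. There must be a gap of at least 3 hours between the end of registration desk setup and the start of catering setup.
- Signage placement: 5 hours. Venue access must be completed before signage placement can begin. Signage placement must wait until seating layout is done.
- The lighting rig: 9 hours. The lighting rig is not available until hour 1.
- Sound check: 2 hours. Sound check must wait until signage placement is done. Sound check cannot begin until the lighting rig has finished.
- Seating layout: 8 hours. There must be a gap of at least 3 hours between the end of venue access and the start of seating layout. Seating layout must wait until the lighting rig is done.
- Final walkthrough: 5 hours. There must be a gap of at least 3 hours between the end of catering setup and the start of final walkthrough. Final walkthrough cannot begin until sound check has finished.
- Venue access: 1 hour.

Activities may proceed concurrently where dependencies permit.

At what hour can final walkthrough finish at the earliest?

The lighting rig waits on its own release at hour 1, so it starts at hour 1 and finishes at 1 + 9 = hour 10.
Venue access can start immediately at hour 0; it finishes at hour 1.
For seating layout: venue access (finishes hour 1, plus 3-hour gap → hour 4); the lighting rig (finishes hour 10). Taking the maximum gives a start of hour 10, and it finishes at 10 + 8 = hour 18.
For signage placement: venue access (finishes hour 1); seating layout (finishes hour 18). Taking the maximum gives a start of hour 18, and it finishes at 18 + 5 = hour 23.
Sound check has to wait for signage placement (finishes hour 23); the lighting rig (finishes hour 10). The latest of these is hour 23, so sound check runs hour 23 to 23 + 2 = hour 25.
For registration desk setup: seating layout (finishes hour 18, plus 3-hour gap → hour 21); the lighting rig (finishes hour 10). Taking the maximum gives a start of hour 21, and it finishes at 21 + 6 = hour 27.
Catering setup waits on registration desk setup (finishes hour 27, plus 3-hour gap → hour 30), so it starts at hour 30 and finishes at 30 + 5 = hour 35.
For final walkthrough: catering setup (finishes hour 35, plus 3-hour gap → hour 38); sound check (finishes hour 25). Taking the maximum gives a start of hour 38, and it finishes at 38 + 5 = hour 43.

43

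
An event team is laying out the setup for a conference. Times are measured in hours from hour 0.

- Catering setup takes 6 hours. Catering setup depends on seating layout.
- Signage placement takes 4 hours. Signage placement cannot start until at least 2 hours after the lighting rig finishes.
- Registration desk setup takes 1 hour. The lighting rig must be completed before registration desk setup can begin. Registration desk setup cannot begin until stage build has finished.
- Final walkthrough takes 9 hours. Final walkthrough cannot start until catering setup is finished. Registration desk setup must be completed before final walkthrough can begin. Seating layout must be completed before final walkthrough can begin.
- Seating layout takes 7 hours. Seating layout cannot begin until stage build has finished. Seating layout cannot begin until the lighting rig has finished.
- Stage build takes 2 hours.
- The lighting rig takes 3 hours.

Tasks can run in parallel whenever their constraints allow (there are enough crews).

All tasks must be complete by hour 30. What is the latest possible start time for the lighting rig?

Final walkthrough has no dependents, so it just needs to finish by hour 30. Starting by 30 − 9 = hour 21 achieves that.
Since final walkthrough (must start by hour 21) depends on it, catering setup must finish by hour 21. Backing off its 6-hour duration gives a latest start of hour 15.
Seating layout has several dependents: catering setup (must start by hour 15); final walkthrough (must start by hour 21). The earliest of those limits is hour 15, so seating layout must start by 15 − 7 = hour 8.
Registration desk setup has to be done before final walkthrough (must start by hour 21). That means finishing by hour 21, i.e. starting by 21 − 1 = hour 20.
Nothing follows signage placement; the deadline of hour 30 is its only limit. It must start by 30 − 4 = hour 26.
For the lighting rig: seating layout (must start by hour 8); registration desk setup (must start by hour 20); signage placement (must start by hour 26, minus 2-hour gap → hour 24). The most restrictive is hour 8; with a 3-hour duration, the lighting rig must start by hour 5.

5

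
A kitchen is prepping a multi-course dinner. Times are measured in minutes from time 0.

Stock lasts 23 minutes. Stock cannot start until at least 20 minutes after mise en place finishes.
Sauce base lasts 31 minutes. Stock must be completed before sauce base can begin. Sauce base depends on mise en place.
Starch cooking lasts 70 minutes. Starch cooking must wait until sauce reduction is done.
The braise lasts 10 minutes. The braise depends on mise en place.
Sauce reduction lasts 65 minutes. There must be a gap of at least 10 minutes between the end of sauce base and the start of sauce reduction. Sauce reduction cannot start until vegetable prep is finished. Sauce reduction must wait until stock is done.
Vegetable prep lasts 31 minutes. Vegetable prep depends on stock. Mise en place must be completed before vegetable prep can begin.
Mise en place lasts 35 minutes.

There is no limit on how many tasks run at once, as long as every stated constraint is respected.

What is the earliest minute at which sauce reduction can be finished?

184

Nothing blocks mise en place, so it runs from minute 0 to minute 35.
After mise en place (finishes minute 35, plus 20-minute gap → minute 55), stock can start at minute 55 and finishes at minute 78.
Vegetable prep cannot start until stock (finishes minute 78); mise en place (finishes minute 35). The controlling bound is minute 78, so vegetable prep finishes at 78 + 31 = minute 109.
Sauce base needs all of stock (finishes minute 78); mise en place (finishes minute 35). That puts its earliest start at minute 78; it finishes at 78 + 31 = minute 109.
Sauce reduction needs all of sauce base (finishes minute 109, plus 10-minute gap → minute 119); vegetable prep (finishes minute 109); stock (finishes minute 78). That puts its earliest start at minute 119; it finishes at 119 + 65 = minute 184.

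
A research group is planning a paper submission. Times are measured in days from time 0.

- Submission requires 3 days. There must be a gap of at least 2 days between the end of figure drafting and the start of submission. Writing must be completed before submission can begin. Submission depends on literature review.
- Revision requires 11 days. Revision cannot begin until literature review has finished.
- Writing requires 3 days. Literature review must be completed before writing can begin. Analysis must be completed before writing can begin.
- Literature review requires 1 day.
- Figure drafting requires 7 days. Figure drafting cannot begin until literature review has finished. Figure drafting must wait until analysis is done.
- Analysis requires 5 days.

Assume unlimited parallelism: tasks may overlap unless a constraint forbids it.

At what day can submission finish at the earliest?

Nothing blocks analysis, so it runs from day 0 to day 5.
Literature review has no prerequisites, so it starts at day 0 and finishes at day 1.
Writing cannot start until literature review (finishes day 1); analysis (finishes day 5). The controlling bound is day 5, so writing finishes at 5 + 3 = day 8.
Figure drafting needs all of literature review (finishes day 1); analysis (finishes day 5). That puts its earliest start at day 5; it finishes at 5 + 7 = day 12.
Submission needs all of figure drafting (finishes day 12, plus 2-day gap → day 14); writing (finishes day 8); literature review (finishes day 1). That puts its earliest start at day 14; it finishes at 14 + 3 = day 17.

17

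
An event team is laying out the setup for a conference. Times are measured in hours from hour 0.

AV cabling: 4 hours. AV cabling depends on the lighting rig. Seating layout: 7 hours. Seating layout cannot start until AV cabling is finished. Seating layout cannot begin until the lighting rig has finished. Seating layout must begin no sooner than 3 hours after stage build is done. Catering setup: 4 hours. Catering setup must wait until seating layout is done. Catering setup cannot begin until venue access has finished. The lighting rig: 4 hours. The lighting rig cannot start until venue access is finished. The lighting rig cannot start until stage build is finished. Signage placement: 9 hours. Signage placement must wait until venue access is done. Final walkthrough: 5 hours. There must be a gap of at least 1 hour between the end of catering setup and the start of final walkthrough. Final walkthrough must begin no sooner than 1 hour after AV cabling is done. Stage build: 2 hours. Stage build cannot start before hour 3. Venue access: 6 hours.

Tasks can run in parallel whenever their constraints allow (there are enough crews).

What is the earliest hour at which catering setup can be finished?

25

After its own release at hour 3, stage build can start at hour 3 and finishes at hour 5.
Venue access can start immediately at hour 0; it finishes at hour 6.
For the lighting rig: venue access (finishes hour 6); stage build (finishes hour 5). Taking the maximum gives a start of hour 6, and it finishes at 6 + 4 = hour 10.
After the lighting rig (finishes hour 10), AV cabling can start at hour 10 and finishes at hour 14.
Seating layout has to wait for AV cabling (finishes hour 14); the lighting rig (finishes hour 10); stage build (finishes hour 5, plus 3-hour gap → hour 8). The latest of these is hour 14, so seating layout runs hour 14 to 14 + 7 = hour 21.
Catering setup cannot start until seating layout (finishes hour 21); venue access (finishes hour 6). The controlling bound is hour 21, so catering setup finishes at 21 + 4 = hour 25.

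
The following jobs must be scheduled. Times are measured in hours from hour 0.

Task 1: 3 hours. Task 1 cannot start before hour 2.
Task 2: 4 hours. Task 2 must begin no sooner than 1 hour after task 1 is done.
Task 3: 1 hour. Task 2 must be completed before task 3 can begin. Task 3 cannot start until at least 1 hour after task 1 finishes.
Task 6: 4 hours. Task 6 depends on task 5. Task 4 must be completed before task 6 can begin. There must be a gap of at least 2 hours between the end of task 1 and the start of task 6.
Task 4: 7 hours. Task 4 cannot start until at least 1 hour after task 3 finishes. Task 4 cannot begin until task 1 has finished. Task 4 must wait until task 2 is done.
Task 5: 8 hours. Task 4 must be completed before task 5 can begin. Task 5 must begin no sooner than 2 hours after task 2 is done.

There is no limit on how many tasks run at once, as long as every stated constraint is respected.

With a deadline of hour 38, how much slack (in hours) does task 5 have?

7

Task 1 waits on its own release at hour 2, so it starts at hour 2 and finishes at 2 + 3 = hour 5.
Task 2 waits on task 1 (finishes hour 5, plus 1-hour gap → hour 6), so it starts at hour 6 and finishes at 6 + 4 = hour 10.
Task 3 cannot start until task 2 (finishes hour 10); task 1 (finishes hour 5, plus 1-hour gap → hour 6). The controlling bound is hour 10, so task 3 finishes at 10 + 1 = hour 11.
Task 4 cannot start until task 3 (finishes hour 11, plus 1-hour gap → hour 12); task 1 (finishes hour 5); task 2 (finishes hour 10). The controlling bound is hour 12, so task 4 finishes at 12 + 7 = hour 19.
Task 5 cannot start until task 4 (finishes hour 19); task 2 (finishes hour 10, plus 2-hour gap → hour 12). The controlling bound is hour 19, so task 5 finishes at 19 + 8 = hour 27.

Working backward from the deadline:
Task 6 has no dependents, so it just needs to finish by hour 38. Starting by 38 − 4 = hour 34 achieves that.
Task 5 has to be done before task 6 (must start by hour 34). That means finishing by hour 34, i.e. starting by 34 − 8 = hour 26.
So task 5 can start as early as hour 19 and as late as hour 26, giving 26 − 19 = 7 hours of slack.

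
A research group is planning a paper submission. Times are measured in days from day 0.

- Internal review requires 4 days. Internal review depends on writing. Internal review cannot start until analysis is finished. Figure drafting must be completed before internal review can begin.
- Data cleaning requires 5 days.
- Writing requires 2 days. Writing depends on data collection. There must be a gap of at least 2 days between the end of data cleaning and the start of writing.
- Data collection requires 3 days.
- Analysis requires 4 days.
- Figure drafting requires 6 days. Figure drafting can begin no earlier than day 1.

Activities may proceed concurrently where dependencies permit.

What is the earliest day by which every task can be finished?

Figure drafting cannot begin until its own release at day 1. It runs from day 1 to 1 + 6 = day 7.
Nothing blocks analysis, so it runs from day 0 to day 4.
Data cleaning has no prerequisites, so it starts at day 0 and finishes at day 5.
Data collection has no prerequisites, so it starts at day 0 and finishes at day 3.
Writing needs all of data collection (finishes day 3); data cleaning (finishes day 5, plus 2-day gap → day 7). That puts its earliest start at day 7; it finishes at 7 + 2 = day 9.
Internal review has to wait for writing (finishes day 9); analysis (finishes day 4); figure drafting (finishes day 7). The latest of these is day 9, so internal review runs day 9 to 9 + 4 = day 13.
All tasks are finished once the last one completes. Finish times: Data collection at 3, Data cleaning at 5, Analysis at 4, Figure drafting at 7, Writing at 9, Internal review at 13. The latest is day 13.

13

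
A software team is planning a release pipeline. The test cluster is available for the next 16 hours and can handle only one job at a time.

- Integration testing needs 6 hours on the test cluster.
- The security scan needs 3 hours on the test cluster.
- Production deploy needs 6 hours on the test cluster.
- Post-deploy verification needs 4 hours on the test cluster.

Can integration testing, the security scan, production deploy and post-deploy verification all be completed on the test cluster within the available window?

Running back to back, the jobs need 6 + 3 + 6 + 4 = 19 hours on the test cluster.
Since 19 > 16, they cannot all fit.

No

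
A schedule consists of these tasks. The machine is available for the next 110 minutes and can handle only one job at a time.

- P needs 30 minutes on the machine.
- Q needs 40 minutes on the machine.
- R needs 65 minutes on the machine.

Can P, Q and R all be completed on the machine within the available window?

No

Running back to back, the jobs need 30 + 40 + 65 = 135 minutes on the machine.
Since 135 > 110, they cannot all fit.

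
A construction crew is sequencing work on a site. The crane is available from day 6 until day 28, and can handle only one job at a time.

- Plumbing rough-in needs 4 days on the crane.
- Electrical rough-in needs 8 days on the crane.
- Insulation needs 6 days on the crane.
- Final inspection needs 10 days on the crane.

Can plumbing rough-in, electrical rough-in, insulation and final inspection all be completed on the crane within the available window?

No

The crane window is 28 − 6 = 22 days.
Running back to back, the jobs need 4 + 8 + 6 + 10 = 28 days on the crane.
Since 28 > 22, they cannot all fit.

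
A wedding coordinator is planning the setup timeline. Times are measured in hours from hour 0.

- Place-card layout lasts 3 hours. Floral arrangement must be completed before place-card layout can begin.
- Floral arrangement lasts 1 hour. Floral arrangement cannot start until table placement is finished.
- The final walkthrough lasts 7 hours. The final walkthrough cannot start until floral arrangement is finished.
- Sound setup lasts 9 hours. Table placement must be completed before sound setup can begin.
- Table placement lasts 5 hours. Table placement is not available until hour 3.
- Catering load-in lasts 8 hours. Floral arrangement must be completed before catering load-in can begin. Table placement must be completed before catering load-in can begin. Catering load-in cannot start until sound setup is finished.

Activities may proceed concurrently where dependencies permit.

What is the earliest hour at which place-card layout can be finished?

After its own release at hour 3, table placement can start at hour 3 and finishes at hour 8.
After table placement (finishes hour 8), floral arrangement can start at hour 8 and finishes at hour 9.
Place-card layout waits on floral arrangement (finishes hour 9), so it starts at hour 9 and finishes at 9 + 3 = hour 12.

12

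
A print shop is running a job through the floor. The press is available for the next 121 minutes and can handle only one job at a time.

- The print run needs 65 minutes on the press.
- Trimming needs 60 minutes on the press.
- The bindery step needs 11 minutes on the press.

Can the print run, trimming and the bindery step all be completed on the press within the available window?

Running back to back, the jobs need 65 + 60 + 11 = 136 minutes on the press.
Since 136 > 121, they cannot all fit.

No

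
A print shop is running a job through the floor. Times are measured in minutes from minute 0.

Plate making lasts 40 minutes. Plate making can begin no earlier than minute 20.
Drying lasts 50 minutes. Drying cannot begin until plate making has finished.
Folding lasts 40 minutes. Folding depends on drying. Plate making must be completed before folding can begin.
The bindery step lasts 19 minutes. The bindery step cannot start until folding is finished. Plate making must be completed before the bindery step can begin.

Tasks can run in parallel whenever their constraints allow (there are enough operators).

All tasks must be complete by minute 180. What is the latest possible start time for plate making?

The bindery step must finish by minute 180; it takes 19 minutes, so it must start by 180 − 19 = minute 161.
Folding must finish before the bindery step (must start by minute 161). With a 40-minute duration, folding must start by 161 − 40 = minute 121.
Drying feeds into folding (must start by minute 121); so drying must finish by minute 121 and therefore start by minute 71.
Plate making has several dependents: drying (must start by minute 71); folding (must start by minute 121); the bindery step (must start by minute 161). The earliest of those limits is minute 71, so plate making must start by 71 − 40 = minute 31.

31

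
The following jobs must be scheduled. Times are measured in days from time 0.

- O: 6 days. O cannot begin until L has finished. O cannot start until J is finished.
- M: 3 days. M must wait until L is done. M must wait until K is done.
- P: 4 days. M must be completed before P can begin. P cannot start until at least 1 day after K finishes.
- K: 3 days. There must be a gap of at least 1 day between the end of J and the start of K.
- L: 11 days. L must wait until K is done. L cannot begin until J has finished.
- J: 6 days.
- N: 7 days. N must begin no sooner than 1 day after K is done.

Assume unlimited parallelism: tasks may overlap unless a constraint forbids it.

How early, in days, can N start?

J can start immediately at day 0; it finishes at day 6.
K waits on J (finishes day 6, plus 1-day gap → day 7), so it starts at day 7 and finishes at 7 + 3 = day 10.
N waits on K (finishes day 10, plus 1-day gap → day 11), so the earliest it can start is day 11.

11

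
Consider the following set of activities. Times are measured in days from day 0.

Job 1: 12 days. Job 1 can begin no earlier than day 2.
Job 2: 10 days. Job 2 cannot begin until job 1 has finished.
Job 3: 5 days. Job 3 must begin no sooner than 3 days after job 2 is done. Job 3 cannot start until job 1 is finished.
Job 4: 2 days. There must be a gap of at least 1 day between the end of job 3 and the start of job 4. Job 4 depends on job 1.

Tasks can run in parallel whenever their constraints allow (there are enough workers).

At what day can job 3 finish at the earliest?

32

After its own release at day 2, job 1 can start at day 2 and finishes at day 14.
Job 2 waits on job 1 (finishes day 14), so it starts at day 14 and finishes at 14 + 10 = day 24.
Job 3 has to wait for job 2 (finishes day 24, plus 3-day gap → day 27); job 1 (finishes day 14). The latest of these is day 27, so job 3 runs day 27 to 27 + 5 = day 32.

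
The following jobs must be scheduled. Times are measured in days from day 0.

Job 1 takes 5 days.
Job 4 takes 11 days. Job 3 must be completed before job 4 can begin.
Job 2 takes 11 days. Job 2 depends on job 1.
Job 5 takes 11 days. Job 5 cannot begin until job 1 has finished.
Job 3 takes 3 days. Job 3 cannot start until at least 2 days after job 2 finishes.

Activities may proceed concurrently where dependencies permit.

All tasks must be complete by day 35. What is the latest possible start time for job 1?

3

Nothing follows job 4; the deadline of day 35 is its only limit. It must start by 35 − 11 = day 24.
Job 3 must finish before job 4 (must start by day 24). With a 3-day duration, job 3 must start by 24 − 3 = day 21.
Job 2 has to be done before job 3 (must start by day 21, minus 2-day gap → day 19). That means finishing by day 19, i.e. starting by 19 − 11 = day 8.
Job 5 must finish by day 35; it takes 11 days, so it must start by 35 − 11 = day 24.
For job 1: job 2 (must start by day 8); job 5 (must start by day 24). The most restrictive is day 8; with a 5-day duration, job 1 must start by day 3.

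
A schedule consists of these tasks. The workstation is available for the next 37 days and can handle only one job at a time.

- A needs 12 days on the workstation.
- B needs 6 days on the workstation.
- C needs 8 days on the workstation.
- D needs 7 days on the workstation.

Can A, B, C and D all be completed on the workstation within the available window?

Yes

Running back to back, the jobs need 12 + 6 + 8 + 7 = 33 days on the workstation.
Since 33 ≤ 37, they fit within the window.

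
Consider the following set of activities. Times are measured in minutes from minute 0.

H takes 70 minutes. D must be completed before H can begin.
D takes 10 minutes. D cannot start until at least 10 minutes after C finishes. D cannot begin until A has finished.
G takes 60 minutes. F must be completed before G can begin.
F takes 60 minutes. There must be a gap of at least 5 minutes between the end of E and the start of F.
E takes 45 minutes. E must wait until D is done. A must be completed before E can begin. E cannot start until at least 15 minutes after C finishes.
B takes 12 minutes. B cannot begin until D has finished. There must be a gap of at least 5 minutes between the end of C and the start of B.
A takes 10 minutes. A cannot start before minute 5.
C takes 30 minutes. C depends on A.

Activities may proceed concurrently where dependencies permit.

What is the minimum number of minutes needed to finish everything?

A cannot begin until its own release at minute 5. It runs from minute 5 to 5 + 10 = minute 15.
C waits on A (finishes minute 15), so it starts at minute 15 and finishes at 15 + 30 = minute 45.
D cannot start until C (finishes minute 45, plus 10-minute gap → minute 55); A (finishes minute 15). The controlling bound is minute 55, so D finishes at 55 + 10 = minute 65.
H waits on D (finishes minute 65), so it starts at minute 65 and finishes at 65 + 70 = minute 135.
E needs all of D (finishes minute 65); A (finishes minute 15); C (finishes minute 45, plus 15-minute gap → minute 60). That puts its earliest start at minute 65; it finishes at 65 + 45 = minute 110.
F waits on E (finishes minute 110, plus 5-minute gap → minute 115), so it starts at minute 115 and finishes at 115 + 60 = minute 175.
G waits on F (finishes minute 175), so it starts at minute 175 and finishes at 175 + 60 = minute 235.
B needs all of D (finishes minute 65); C (finishes minute 45, plus 5-minute gap → minute 50). That puts its earliest start at minute 65; it finishes at 65 + 12 = minute 77.
All tasks are finished once the last one completes. Finish times: A at 15, B at 77, C at 45, D at 65, E at 110, F at 175, G at 235, H at 135. The latest is minute 235.

235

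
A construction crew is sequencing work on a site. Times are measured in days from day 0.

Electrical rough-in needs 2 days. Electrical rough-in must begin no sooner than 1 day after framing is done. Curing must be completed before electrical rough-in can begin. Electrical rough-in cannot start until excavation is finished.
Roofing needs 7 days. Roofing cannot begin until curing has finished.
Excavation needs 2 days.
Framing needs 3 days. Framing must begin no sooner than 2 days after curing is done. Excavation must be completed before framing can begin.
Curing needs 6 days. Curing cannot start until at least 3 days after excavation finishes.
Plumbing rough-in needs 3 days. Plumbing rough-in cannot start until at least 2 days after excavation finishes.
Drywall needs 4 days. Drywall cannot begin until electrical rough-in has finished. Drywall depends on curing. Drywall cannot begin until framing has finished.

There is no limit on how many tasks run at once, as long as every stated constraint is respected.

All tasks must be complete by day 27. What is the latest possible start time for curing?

9

Drywall has no dependents, so it just needs to finish by day 27. Starting by 27 − 4 = day 23 achieves that.
Since drywall (must start by day 23) depends on it, electrical rough-in must finish by day 23. Backing off its 2-day duration gives a latest start of day 21.
Framing has several dependents: electrical rough-in (must start by day 21, minus 1-day gap → day 20); drywall (must start by day 23). The earliest of those limits is day 20, so framing must start by 20 − 3 = day 17.
Roofing has no dependents, so it just needs to finish by day 27. Starting by 27 − 7 = day 20 achieves that.
Curing must finish in time for framing (must start by day 17, minus 2-day gap → day 15); roofing (must start by day 20); electrical rough-in (must start by day 21); drywall (must start by day 23). The tightest is day 15, so curing must start by 15 − 6 = day 9.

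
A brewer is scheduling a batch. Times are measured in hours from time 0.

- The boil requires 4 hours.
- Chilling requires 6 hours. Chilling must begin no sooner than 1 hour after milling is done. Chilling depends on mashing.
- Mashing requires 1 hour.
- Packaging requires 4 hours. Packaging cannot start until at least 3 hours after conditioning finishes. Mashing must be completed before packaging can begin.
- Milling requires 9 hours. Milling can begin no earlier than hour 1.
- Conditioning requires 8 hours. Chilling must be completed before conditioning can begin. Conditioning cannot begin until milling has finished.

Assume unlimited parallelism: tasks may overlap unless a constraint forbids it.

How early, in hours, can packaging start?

28

Mashing can start immediately at hour 0; it finishes at hour 1.
Milling waits on its own release at hour 1, so it starts at hour 1 and finishes at 1 + 9 = hour 10.
Chilling cannot start until milling (finishes hour 10, plus 1-hour gap → hour 11); mashing (finishes hour 1). The controlling bound is hour 11, so chilling finishes at 11 + 6 = hour 17.
Conditioning needs all of chilling (finishes hour 17); milling (finishes hour 10). That puts its earliest start at hour 17; it finishes at 17 + 8 = hour 25.
Packaging waits on conditioning (finishes hour 25, plus 3-hour gap → hour 28); mashing (finishes hour 1). The latest of these is hour 28, which is the earliest packaging can start.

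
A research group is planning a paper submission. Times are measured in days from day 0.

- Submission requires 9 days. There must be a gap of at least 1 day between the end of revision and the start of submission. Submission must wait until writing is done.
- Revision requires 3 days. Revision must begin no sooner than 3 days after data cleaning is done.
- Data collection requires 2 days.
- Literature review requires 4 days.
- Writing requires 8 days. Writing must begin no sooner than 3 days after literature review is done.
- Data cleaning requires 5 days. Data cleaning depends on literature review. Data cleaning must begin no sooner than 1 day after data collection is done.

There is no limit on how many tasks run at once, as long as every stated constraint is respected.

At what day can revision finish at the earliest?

15

Data collection can start immediately at day 0; it finishes at day 2.
Literature review can start immediately at day 0; it finishes at day 4.
Data cleaning has to wait for literature review (finishes day 4); data collection (finishes day 2, plus 1-day gap → day 3). The latest of these is day 4, so data cleaning runs day 4 to 4 + 5 = day 9.
Revision cannot begin until data cleaning (finishes day 9, plus 3-day gap → day 12). It runs from day 12 to 12 + 3 = day 15.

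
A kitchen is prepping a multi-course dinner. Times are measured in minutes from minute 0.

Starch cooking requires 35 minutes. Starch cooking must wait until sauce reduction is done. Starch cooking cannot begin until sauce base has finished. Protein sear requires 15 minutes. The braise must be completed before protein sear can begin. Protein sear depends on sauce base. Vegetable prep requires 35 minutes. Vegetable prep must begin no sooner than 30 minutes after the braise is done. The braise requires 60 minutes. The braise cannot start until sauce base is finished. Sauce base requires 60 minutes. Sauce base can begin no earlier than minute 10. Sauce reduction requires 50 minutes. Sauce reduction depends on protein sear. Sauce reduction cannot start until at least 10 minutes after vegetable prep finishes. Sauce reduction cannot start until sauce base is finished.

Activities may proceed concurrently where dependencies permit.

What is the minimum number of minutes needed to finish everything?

Sauce base waits on its own release at minute 10, so it starts at minute 10 and finishes at 10 + 60 = minute 70.
After sauce base (finishes minute 70), the braise can start at minute 70 and finishes at minute 130.
After the braise (finishes minute 130, plus 30-minute gap → minute 160), vegetable prep can start at minute 160 and finishes at minute 195.
Protein sear has to wait for the braise (finishes minute 130); sauce base (finishes minute 70). The latest of these is minute 130, so protein sear runs minute 130 to 130 + 15 = minute 145.
Sauce reduction has to wait for protein sear (finishes minute 145); vegetable prep (finishes minute 195, plus 10-minute gap → minute 205); sauce base (finishes minute 70). The latest of these is minute 205, so sauce reduction runs minute 205 to 205 + 50 = minute 255.
Starch cooking needs all of sauce reduction (finishes minute 255); sauce base (finishes minute 70). That puts its earliest start at minute 255; it finishes at 255 + 35 = minute 290.
All tasks are finished once the last one completes. Finish times: Sauce base at 70, The braise at 130, Protein sear at 145, Vegetable prep at 195, Sauce reduction at 255, Starch cooking at 290. The latest is minute 290.

290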